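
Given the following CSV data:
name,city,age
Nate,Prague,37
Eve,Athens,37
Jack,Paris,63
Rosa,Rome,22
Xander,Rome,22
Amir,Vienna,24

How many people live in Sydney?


Scanning city column for 'Sydney':
Total matches: 0

ANSWER: 0


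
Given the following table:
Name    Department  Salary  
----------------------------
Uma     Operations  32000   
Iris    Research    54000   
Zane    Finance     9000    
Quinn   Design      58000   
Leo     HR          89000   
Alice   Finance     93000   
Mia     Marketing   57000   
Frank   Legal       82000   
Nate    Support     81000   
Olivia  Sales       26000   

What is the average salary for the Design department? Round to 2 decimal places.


Design department members:
  Quinn: 58000
Sum = 58000
Count = 1
Average = 58000 / 1 = 58000.00

ANSWER: 58000.00


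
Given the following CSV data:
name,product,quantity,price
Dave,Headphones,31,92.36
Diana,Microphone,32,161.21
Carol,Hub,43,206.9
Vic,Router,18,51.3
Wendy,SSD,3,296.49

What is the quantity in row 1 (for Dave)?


Row 1: Dave
Column 'quantity' = 31

ANSWER: 31


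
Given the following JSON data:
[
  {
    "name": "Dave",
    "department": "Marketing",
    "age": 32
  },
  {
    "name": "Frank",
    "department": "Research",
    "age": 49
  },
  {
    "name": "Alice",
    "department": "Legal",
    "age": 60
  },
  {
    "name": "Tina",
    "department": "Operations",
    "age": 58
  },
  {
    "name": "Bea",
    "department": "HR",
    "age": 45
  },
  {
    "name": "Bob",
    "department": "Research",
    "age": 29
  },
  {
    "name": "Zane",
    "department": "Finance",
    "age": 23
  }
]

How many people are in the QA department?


Scanning records for department = QA
  No matches found
Count: 0

ANSWER: 0


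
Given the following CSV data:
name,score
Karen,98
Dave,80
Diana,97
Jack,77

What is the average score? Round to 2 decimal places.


Scores: 98, 80, 97, 77
Sum = 352
Count = 4
Average = 352 / 4 = 88.00

ANSWER: 88.00


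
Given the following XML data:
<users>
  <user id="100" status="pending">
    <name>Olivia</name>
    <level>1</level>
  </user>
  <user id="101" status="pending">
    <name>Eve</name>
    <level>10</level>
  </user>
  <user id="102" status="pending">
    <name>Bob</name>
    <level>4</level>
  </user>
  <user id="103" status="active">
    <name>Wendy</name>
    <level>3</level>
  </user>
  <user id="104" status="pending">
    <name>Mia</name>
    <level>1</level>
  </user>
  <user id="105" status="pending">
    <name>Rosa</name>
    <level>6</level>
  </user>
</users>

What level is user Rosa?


Finding user: Rosa
<level>6</level>

ANSWER: 6


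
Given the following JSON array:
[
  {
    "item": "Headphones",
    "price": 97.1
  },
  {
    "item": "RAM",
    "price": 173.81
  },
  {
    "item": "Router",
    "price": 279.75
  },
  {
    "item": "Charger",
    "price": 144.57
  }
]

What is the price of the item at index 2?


Array index 2 -> Router
price = 279.75

ANSWER: 279.75


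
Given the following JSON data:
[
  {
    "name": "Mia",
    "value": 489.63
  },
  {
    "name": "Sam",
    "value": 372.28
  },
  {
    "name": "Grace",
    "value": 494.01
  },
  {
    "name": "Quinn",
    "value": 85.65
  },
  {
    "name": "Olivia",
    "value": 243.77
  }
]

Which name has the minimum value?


Comparing values:
  Mia: 489.63
  Sam: 372.28
  Grace: 494.01
  Quinn: 85.65
  Olivia: 243.77
Minimum: Quinn (85.65)

ANSWER: Quinn


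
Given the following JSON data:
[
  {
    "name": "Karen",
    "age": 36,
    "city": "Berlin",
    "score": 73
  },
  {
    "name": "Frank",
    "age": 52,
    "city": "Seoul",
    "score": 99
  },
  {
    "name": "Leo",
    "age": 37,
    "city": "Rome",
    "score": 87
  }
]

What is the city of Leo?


Looking up record where name = Leo
Record index: 2
Field 'city' = Rome

ANSWER: Rome


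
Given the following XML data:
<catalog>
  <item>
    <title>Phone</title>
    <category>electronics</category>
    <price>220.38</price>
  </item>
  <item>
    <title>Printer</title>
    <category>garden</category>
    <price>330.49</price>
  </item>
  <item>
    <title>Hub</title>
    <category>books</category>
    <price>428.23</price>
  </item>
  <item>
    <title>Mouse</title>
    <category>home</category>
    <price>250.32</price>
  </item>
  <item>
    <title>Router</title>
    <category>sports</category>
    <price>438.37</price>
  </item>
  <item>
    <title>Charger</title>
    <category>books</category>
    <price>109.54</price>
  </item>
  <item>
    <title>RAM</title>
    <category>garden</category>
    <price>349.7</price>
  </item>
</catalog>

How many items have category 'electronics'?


Scanning <item> elements for <category>electronics</category>:
  Item 1: Phone -> MATCH
Count: 1

ANSWER: 1


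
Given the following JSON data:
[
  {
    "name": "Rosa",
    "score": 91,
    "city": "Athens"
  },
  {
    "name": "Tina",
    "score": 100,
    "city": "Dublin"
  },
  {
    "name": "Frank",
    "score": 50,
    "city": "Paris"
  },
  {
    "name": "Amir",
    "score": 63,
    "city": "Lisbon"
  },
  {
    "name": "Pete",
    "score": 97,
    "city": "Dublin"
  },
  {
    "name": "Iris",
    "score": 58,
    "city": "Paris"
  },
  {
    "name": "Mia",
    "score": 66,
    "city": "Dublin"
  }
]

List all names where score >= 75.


Filtering records where score >= 75:
  Rosa (score=91) -> YES
  Tina (score=100) -> YES
  Frank (score=50) -> no
  Amir (score=63) -> no
  Pete (score=97) -> YES
  Iris (score=58) -> no
  Mia (score=66) -> no


ANSWER: Rosa, Tina, Pete


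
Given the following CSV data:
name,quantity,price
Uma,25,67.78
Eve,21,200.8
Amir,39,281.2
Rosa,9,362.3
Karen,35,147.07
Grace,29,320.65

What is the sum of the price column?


Values in 'price' column:
  Row 1: 67.78
  Row 2: 200.8
  Row 3: 281.2
  Row 4: 362.3
  Row 5: 147.07
  Row 6: 320.65
Sum = 67.78 + 200.8 + 281.2 + 362.3 + 147.07 + 320.65 = 1379.8

ANSWER: 1379.8


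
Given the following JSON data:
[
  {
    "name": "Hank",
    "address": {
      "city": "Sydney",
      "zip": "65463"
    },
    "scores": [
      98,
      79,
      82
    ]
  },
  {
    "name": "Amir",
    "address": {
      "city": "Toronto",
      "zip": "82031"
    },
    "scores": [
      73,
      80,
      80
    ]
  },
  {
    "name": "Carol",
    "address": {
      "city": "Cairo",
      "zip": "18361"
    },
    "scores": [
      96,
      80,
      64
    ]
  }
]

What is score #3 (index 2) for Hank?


Path: records[0].scores[2]
Value: 82

ANSWER: 82


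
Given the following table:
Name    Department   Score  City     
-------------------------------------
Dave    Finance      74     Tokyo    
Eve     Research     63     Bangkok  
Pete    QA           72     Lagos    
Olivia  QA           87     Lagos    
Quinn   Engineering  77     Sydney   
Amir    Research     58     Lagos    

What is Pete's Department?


Row 3: Pete
Department = QA

ANSWER: QA


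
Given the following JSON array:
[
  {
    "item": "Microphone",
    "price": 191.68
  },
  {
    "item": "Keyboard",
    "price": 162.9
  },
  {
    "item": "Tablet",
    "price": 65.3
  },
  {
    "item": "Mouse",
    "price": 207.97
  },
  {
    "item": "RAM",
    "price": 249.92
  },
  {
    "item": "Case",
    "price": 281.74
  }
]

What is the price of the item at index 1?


Array index 1 -> Keyboard
price = 162.9

ANSWER: 162.9


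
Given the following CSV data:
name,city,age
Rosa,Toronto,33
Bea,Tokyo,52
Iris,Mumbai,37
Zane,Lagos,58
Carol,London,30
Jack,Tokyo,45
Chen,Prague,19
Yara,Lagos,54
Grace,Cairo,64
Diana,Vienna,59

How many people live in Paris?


Scanning city column for 'Paris':
Total matches: 0

ANSWER: 0


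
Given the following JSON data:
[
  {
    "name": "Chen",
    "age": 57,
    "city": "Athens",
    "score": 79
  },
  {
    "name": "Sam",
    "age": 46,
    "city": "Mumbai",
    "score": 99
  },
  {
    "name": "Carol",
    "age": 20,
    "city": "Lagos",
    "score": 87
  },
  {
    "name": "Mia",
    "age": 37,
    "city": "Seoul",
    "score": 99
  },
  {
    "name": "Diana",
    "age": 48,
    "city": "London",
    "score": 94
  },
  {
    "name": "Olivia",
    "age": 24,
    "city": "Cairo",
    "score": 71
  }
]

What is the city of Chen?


Looking up record where name = Chen
Record index: 0
Field 'city' = Athens

ANSWER: Athens


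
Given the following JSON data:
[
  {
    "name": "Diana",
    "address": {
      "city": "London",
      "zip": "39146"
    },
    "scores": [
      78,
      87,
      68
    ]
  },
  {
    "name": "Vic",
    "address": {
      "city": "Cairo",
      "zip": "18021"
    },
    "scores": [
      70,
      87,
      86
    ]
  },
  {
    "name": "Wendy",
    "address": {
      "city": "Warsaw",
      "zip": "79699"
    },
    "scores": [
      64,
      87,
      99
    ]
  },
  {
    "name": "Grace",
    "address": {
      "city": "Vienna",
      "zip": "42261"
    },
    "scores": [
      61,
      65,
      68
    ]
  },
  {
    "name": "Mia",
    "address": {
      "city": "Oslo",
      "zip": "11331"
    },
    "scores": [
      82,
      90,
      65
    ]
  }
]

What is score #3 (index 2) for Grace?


Path: records[3].scores[2]
Value: 68

ANSWER: 68


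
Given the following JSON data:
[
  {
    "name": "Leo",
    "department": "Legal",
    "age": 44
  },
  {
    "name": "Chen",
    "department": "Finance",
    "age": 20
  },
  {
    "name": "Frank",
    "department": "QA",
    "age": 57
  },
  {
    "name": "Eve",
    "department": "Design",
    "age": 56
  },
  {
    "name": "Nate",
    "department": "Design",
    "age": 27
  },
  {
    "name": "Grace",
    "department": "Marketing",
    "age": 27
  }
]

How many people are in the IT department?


Scanning records for department = IT
  No matches found
Count: 0

ANSWER: 0


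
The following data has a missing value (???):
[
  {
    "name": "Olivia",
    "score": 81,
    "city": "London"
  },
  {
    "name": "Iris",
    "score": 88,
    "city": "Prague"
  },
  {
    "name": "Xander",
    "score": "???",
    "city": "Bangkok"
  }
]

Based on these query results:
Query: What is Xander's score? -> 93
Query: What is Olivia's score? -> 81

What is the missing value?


The missing value is Xander's score
From query: Xander's score = 93

ANSWER: 93


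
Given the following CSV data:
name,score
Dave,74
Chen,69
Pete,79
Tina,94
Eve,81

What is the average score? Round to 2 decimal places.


Scores: 74, 69, 79, 94, 81
Sum = 397
Count = 5
Average = 397 / 5 = 79.40

ANSWER: 79.40


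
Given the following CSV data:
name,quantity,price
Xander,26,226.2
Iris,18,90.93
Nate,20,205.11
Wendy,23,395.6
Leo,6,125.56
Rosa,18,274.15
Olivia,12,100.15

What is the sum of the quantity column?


Values in 'quantity' column:
  Row 1: 26
  Row 2: 18
  Row 3: 20
  Row 4: 23
  Row 5: 6
  Row 6: 18
  Row 7: 12
Sum = 26 + 18 + 20 + 23 + 6 + 18 + 12 = 123

ANSWER: 123


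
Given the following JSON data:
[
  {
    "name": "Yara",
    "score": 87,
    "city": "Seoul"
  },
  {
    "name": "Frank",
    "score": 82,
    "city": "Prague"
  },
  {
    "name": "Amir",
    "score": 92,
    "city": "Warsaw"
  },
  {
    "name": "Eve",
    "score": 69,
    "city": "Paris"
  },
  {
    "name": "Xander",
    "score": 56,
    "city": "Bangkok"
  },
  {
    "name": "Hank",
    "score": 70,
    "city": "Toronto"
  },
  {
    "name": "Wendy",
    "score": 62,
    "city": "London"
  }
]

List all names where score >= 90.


Filtering records where score >= 90:
  Yara (score=87) -> no
  Frank (score=82) -> no
  Amir (score=92) -> YES
  Eve (score=69) -> no
  Xander (score=56) -> no
  Hank (score=70) -> no
  Wendy (score=62) -> no


ANSWER: Amir


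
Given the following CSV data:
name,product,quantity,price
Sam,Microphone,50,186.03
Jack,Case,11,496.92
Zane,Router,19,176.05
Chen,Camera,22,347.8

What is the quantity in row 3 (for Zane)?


Row 3: Zane
Column 'quantity' = 19

ANSWER: 19


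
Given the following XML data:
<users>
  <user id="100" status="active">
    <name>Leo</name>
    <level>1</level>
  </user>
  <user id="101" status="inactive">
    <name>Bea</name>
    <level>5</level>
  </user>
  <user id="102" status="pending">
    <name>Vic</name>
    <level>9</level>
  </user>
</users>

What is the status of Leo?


Finding user with name = Leo
user id="100" status="active"

ANSWER: active


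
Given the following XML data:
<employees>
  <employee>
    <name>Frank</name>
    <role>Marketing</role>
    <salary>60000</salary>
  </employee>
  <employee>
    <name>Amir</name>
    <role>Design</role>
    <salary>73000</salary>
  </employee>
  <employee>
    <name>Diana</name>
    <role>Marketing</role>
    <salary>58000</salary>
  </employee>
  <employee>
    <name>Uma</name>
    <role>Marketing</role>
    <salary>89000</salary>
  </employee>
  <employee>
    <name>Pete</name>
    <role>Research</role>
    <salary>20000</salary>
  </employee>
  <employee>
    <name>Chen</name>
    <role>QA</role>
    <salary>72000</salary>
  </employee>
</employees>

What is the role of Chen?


Searching for <employee> with <name>Chen</name>
Found at position 6
<role>QA</role>

ANSWER: QA


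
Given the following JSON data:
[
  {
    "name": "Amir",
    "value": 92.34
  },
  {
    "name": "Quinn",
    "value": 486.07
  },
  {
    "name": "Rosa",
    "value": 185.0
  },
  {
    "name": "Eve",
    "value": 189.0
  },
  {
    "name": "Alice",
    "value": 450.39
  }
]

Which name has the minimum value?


Comparing values:
  Amir: 92.34
  Quinn: 486.07
  Rosa: 185.0
  Eve: 189.0
  Alice: 450.39
Minimum: Amir (92.34)

ANSWER: Amir


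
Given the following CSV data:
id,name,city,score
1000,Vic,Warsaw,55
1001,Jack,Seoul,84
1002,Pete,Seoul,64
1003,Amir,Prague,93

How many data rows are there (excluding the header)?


Counting rows (excluding header):
Header: id,name,city,score
Data rows: 4

ANSWER: 4


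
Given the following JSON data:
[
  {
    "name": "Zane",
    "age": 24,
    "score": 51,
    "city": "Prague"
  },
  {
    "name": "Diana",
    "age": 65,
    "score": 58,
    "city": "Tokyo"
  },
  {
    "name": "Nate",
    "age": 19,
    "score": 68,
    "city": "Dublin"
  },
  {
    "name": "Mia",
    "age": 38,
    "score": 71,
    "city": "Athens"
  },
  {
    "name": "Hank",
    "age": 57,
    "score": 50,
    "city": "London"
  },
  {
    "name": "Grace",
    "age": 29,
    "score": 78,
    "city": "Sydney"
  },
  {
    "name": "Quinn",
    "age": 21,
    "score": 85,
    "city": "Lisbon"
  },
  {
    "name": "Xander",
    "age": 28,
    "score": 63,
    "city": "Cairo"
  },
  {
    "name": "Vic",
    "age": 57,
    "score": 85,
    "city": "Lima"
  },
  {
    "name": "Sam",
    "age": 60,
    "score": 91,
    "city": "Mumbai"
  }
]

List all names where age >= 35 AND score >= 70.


Checking both conditions:
  Zane (age=24, score=51) -> no
  Diana (age=65, score=58) -> no
  Nate (age=19, score=68) -> no
  Mia (age=38, score=71) -> YES
  Hank (age=57, score=50) -> no
  Grace (age=29, score=78) -> no
  Quinn (age=21, score=85) -> no
  Xander (age=28, score=63) -> no
  Vic (age=57, score=85) -> YES
  Sam (age=60, score=91) -> YES


ANSWER: Mia, Vic, Sam


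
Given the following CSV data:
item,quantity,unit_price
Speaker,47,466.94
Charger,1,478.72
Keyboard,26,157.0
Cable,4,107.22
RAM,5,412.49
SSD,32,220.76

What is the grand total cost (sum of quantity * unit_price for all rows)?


Computing row totals:
  Speaker: 47 * 466.94 = 21946.18
  Charger: 1 * 478.72 = 478.72
  Keyboard: 26 * 157.0 = 4082.0
  Cable: 4 * 107.22 = 428.88
  RAM: 5 * 412.49 = 2062.45
  SSD: 32 * 220.76 = 7064.32
Grand total = 21946.18 + 478.72 + 4082.0 + 428.88 + 2062.45 + 7064.32 = 36062.55

ANSWER: 36062.55


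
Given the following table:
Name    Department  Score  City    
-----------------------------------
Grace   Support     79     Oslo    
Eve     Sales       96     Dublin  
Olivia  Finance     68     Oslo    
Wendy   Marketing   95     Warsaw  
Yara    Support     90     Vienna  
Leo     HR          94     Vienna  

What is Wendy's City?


Row 4: Wendy
City = Warsaw

ANSWER: Warsaw


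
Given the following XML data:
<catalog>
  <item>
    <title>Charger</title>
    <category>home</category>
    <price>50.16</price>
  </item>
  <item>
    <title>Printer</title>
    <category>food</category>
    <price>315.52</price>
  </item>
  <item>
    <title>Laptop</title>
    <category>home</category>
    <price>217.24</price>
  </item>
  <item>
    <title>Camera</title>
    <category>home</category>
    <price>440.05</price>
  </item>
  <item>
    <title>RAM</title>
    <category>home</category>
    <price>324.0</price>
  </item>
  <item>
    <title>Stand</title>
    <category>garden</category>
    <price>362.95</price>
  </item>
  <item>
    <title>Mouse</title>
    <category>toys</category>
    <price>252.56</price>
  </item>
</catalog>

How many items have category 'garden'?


Scanning <item> elements for <category>garden</category>:
  Item 6: Stand -> MATCH
Count: 1

ANSWER: 1


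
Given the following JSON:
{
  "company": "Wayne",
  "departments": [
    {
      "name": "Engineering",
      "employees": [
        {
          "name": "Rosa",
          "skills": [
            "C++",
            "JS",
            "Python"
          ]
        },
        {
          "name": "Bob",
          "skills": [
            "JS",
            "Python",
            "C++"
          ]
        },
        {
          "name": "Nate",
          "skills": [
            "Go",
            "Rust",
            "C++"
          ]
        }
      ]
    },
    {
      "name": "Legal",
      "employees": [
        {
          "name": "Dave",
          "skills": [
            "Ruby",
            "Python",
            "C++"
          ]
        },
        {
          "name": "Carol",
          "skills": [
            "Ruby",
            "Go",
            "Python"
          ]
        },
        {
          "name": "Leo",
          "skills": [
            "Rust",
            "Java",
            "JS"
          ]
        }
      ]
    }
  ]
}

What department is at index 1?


Path: departments[1].name
Value: Legal

ANSWER: Legal


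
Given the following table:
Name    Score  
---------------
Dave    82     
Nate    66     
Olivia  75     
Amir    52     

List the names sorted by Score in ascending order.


Sorting by Score (ascending):
  Amir: 52
  Nate: 66
  Olivia: 75
  Dave: 82


ANSWER: Amir, Nate, Olivia, Dave


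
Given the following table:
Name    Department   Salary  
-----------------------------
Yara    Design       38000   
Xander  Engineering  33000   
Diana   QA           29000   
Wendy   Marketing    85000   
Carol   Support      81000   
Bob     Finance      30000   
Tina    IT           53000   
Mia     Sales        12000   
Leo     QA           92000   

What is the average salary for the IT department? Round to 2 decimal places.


IT department members:
  Tina: 53000
Sum = 53000
Count = 1
Average = 53000 / 1 = 53000.00

ANSWER: 53000.00


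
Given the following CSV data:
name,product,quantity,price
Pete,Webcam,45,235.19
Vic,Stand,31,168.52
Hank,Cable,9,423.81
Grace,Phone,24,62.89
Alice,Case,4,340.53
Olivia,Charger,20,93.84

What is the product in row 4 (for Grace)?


Row 4: Grace
Column 'product' = Phone

ANSWER: Phone


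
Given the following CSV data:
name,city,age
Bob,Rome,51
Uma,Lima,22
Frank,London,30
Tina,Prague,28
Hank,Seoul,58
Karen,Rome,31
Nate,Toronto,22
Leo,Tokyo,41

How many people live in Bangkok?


Scanning city column for 'Bangkok':
Total matches: 0

ANSWER: 0


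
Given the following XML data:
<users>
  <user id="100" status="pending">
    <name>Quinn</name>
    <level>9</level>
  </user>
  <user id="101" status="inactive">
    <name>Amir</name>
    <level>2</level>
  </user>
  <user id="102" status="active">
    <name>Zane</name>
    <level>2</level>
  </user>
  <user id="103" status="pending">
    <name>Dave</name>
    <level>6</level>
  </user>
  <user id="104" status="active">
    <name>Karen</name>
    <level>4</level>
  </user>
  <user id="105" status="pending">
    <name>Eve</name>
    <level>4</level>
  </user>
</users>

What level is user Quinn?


Finding user: Quinn
<level>9</level>

ANSWER: 9


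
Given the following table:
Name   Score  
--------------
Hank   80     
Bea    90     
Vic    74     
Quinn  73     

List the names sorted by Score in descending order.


Sorting by Score (descending):
  Bea: 90
  Hank: 80
  Vic: 74
  Quinn: 73


ANSWER: Bea, Hank, Vic, Quinn


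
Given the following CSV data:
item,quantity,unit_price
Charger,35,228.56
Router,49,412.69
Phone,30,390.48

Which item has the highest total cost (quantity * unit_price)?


Computing row totals:
  Charger: 7999.6
  Router: 20221.81
  Phone: 11714.4
Maximum: Router (20221.81)

ANSWER: Router


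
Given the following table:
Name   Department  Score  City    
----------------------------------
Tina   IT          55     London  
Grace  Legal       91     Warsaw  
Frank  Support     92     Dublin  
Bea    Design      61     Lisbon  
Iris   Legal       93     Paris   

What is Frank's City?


Row 3: Frank
City = Dublin

ANSWER: Dublin


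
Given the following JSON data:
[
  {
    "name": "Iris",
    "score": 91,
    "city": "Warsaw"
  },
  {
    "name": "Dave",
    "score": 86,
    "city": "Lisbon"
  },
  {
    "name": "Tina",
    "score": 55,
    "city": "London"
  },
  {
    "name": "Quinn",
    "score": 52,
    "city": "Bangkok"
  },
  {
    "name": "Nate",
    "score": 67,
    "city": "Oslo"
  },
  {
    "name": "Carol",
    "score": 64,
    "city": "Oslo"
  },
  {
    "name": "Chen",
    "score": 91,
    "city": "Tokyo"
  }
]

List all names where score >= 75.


Filtering records where score >= 75:
  Iris (score=91) -> YES
  Dave (score=86) -> YES
  Tina (score=55) -> no
  Quinn (score=52) -> no
  Nate (score=67) -> no
  Carol (score=64) -> no
  Chen (score=91) -> YES


ANSWER: Iris, Dave, Chen


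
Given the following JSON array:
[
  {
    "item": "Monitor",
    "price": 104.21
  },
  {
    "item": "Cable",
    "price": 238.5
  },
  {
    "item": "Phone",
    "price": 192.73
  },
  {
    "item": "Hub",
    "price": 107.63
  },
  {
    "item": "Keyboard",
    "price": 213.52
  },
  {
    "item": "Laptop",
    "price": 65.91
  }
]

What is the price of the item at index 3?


Array index 3 -> Hub
price = 107.63

ANSWER: 107.63


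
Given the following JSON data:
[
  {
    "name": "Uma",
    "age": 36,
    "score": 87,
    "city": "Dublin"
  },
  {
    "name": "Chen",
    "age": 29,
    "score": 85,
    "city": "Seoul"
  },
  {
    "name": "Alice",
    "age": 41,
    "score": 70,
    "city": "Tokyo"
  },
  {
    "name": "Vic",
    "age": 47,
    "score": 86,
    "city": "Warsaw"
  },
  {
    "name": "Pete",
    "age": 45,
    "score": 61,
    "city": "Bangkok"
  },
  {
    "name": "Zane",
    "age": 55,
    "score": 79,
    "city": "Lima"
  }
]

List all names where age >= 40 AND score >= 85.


Checking both conditions:
  Uma (age=36, score=87) -> no
  Chen (age=29, score=85) -> no
  Alice (age=41, score=70) -> no
  Vic (age=47, score=86) -> YES
  Pete (age=45, score=61) -> no
  Zane (age=55, score=79) -> no


ANSWER: Vic


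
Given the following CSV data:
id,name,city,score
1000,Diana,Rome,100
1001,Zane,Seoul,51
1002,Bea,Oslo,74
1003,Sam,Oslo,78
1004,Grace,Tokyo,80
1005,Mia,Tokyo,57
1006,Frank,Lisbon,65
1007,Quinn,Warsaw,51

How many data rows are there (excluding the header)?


Counting rows (excluding header):
Header: id,name,city,score
Data rows: 8

ANSWER: 8


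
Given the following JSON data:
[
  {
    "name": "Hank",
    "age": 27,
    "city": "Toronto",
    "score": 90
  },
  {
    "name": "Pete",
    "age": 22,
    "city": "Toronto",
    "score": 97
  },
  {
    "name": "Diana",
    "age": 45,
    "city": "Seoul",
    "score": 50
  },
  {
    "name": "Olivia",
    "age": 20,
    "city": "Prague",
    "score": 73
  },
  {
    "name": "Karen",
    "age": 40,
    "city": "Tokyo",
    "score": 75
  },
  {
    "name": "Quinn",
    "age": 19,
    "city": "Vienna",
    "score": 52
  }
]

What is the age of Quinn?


Looking up record where name = Quinn
Record index: 5
Field 'age' = 19

ANSWER: 19


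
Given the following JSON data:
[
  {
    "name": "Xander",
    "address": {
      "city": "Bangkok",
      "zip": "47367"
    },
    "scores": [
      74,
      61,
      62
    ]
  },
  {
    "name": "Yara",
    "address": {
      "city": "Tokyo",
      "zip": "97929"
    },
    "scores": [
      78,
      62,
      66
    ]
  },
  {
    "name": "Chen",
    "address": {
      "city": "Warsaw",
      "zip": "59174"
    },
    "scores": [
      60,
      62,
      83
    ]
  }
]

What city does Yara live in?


Path: records[1].address.city
Value: Tokyo

ANSWER: Tokyo


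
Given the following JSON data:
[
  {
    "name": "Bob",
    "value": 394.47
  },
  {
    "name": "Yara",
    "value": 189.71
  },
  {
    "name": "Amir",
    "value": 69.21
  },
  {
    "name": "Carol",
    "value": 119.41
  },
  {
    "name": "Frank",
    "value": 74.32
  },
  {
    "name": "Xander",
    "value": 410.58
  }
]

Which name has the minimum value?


Comparing values:
  Bob: 394.47
  Yara: 189.71
  Amir: 69.21
  Carol: 119.41
  Frank: 74.32
  Xander: 410.58
Minimum: Amir (69.21)

ANSWER: Amir


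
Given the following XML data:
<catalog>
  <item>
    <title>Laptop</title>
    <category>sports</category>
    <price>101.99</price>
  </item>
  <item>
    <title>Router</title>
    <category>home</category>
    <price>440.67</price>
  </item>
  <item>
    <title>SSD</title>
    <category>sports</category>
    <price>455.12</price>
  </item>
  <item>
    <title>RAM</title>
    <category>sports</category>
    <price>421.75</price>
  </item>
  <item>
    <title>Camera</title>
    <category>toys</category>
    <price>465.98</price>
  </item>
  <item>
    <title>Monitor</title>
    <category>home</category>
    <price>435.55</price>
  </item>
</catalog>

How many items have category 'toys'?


Scanning <item> elements for <category>toys</category>:
  Item 5: Camera -> MATCH
Count: 1

ANSWER: 1


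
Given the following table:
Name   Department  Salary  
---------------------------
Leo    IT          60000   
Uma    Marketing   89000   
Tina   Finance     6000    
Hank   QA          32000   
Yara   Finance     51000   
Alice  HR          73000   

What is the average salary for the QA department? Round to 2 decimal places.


QA department members:
  Hank: 32000
Sum = 32000
Count = 1
Average = 32000 / 1 = 32000.00

ANSWER: 32000.00


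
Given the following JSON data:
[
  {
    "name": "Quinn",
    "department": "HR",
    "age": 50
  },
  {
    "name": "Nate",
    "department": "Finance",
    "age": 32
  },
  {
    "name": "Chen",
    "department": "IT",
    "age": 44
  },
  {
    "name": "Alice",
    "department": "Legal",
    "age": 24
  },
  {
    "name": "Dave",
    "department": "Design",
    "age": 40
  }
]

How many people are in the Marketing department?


Scanning records for department = Marketing
  No matches found
Count: 0

ANSWER: 0


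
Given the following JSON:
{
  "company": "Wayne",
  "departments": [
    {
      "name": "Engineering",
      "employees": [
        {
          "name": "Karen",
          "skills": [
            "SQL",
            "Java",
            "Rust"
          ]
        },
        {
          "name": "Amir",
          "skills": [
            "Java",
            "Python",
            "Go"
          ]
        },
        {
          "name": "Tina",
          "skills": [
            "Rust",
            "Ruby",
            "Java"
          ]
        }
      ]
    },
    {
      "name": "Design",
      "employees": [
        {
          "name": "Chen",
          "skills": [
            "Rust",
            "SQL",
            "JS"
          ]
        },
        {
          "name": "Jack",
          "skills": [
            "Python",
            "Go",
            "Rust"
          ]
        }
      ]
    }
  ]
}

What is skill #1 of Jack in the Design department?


Path: departments[1].employees[1].skills[0]
Value: Python

ANSWER: Python


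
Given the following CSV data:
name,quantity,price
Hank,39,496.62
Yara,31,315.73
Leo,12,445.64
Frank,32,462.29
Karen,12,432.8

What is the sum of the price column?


Values in 'price' column:
  Row 1: 496.62
  Row 2: 315.73
  Row 3: 445.64
  Row 4: 462.29
  Row 5: 432.8
Sum = 496.62 + 315.73 + 445.64 + 462.29 + 432.8 = 2153.08

ANSWER: 2153.08


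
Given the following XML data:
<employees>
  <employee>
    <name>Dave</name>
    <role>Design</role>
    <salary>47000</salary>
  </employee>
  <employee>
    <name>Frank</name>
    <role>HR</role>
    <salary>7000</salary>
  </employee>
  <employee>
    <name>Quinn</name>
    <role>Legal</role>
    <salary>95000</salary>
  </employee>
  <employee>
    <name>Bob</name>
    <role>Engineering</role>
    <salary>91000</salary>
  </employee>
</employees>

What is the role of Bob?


Searching for <employee> with <name>Bob</name>
Found at position 4
<role>Engineering</role>

ANSWER: Engineering


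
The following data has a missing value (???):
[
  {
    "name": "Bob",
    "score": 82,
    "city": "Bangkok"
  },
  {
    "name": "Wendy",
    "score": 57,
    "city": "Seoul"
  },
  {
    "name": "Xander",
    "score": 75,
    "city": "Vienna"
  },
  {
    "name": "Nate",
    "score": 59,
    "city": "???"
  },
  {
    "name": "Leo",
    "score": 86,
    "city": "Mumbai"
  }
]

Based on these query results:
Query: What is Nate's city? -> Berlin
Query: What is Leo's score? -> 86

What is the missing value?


The missing value is Nate's city
From query: Nate's city = Berlin

ANSWER: Berlin


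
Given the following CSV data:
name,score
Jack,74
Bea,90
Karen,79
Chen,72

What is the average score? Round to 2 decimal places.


Scores: 74, 90, 79, 72
Sum = 315
Count = 4
Average = 315 / 4 = 78.75

ANSWER: 78.75


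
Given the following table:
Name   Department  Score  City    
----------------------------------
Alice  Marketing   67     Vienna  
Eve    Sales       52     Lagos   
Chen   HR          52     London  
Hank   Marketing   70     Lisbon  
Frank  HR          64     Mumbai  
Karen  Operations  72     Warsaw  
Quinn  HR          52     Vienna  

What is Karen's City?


Row 6: Karen
City = Warsaw

ANSWER: Warsaw


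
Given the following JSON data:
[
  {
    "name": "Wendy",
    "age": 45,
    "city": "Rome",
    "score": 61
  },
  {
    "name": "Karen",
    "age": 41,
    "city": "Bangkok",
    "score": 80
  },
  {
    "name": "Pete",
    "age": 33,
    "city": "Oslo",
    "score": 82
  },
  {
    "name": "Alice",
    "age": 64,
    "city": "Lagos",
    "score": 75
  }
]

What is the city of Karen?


Looking up record where name = Karen
Record index: 1
Field 'city' = Bangkok

ANSWER: Bangkok


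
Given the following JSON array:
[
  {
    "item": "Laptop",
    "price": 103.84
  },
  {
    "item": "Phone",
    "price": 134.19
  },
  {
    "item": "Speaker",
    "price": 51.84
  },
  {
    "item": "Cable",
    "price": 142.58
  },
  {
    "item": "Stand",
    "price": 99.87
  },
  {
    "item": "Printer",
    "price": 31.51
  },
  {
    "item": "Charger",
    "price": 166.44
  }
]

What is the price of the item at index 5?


Array index 5 -> Printer
price = 31.51

ANSWER: 31.51


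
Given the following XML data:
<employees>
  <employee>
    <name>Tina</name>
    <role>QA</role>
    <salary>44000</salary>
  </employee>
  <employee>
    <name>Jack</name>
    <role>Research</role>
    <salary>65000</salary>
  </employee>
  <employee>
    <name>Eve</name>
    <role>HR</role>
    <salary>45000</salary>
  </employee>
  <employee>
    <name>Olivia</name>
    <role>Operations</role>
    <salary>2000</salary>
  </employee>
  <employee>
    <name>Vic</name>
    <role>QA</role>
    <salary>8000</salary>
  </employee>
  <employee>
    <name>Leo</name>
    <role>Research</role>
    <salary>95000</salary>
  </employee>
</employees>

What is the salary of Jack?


Searching for <employee> with <name>Jack</name>
Found at position 2
<salary>65000</salary>

ANSWER: 65000


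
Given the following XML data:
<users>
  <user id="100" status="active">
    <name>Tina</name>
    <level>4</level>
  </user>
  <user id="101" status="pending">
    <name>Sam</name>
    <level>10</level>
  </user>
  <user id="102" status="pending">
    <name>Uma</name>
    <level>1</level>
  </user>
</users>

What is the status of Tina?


Finding user with name = Tina
user id="100" status="active"

ANSWER: active


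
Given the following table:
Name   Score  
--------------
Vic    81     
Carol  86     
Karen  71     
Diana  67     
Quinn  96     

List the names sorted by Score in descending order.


Sorting by Score (descending):
  Quinn: 96
  Carol: 86
  Vic: 81
  Karen: 71
  Diana: 67


ANSWER: Quinn, Carol, Vic, Karen, Diana


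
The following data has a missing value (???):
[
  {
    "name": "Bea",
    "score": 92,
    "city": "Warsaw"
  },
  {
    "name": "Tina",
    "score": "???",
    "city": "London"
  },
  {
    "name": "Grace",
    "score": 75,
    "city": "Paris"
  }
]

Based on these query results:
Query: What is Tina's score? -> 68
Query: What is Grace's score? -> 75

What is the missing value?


The missing value is Tina's score
From query: Tina's score = 68

ANSWER: 68


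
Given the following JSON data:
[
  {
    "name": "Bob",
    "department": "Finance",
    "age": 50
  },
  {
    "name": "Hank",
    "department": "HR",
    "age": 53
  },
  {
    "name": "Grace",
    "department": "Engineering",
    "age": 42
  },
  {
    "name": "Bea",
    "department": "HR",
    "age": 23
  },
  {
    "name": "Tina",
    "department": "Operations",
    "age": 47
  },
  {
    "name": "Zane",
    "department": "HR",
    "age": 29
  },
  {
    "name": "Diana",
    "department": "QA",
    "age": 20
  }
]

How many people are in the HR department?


Scanning records for department = HR
  Record 1: Hank
  Record 3: Bea
  Record 5: Zane
Count: 3

ANSWER: 3


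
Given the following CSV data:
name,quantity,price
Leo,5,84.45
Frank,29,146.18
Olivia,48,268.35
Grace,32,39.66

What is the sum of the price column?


Values in 'price' column:
  Row 1: 84.45
  Row 2: 146.18
  Row 3: 268.35
  Row 4: 39.66
Sum = 84.45 + 146.18 + 268.35 + 39.66 = 538.64

ANSWER: 538.64


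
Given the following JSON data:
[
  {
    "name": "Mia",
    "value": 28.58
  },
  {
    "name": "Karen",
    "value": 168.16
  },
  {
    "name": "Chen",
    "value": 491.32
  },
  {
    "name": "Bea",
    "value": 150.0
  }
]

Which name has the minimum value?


Comparing values:
  Mia: 28.58
  Karen: 168.16
  Chen: 491.32
  Bea: 150.0
Minimum: Mia (28.58)

ANSWER: Mia


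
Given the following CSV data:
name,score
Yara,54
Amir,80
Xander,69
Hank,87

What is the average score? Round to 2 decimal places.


Scores: 54, 80, 69, 87
Sum = 290
Count = 4
Average = 290 / 4 = 72.50

ANSWER: 72.50


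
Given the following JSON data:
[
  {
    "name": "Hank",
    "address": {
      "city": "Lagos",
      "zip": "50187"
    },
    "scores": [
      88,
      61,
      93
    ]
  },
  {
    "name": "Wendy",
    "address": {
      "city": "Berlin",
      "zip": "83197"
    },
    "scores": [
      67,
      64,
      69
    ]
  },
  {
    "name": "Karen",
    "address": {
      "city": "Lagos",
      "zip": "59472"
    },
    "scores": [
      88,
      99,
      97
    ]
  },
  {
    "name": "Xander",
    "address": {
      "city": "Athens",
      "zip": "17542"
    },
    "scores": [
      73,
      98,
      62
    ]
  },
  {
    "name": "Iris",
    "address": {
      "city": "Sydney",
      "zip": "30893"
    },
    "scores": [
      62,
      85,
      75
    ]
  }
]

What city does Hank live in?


Path: records[0].address.city
Value: Lagos

ANSWER: Lagos


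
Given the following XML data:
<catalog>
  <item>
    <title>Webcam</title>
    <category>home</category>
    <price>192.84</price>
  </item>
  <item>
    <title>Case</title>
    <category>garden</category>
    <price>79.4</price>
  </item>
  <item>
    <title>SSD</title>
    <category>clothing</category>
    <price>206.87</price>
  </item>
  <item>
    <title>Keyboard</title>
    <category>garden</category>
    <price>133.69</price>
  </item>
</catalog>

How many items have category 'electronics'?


Scanning <item> elements for <category>electronics</category>:
Count: 0

ANSWER: 0


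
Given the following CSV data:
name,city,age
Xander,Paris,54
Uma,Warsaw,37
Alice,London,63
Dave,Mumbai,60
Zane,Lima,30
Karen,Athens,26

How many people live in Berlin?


Scanning city column for 'Berlin':
Total matches: 0

ANSWER: 0


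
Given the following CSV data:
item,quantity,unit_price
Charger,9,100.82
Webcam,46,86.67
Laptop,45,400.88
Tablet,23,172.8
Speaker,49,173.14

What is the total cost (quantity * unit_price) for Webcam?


Row: Webcam
quantity = 46
unit_price = 86.67
total = 46 * 86.67 = 3986.82

ANSWER: 3986.82


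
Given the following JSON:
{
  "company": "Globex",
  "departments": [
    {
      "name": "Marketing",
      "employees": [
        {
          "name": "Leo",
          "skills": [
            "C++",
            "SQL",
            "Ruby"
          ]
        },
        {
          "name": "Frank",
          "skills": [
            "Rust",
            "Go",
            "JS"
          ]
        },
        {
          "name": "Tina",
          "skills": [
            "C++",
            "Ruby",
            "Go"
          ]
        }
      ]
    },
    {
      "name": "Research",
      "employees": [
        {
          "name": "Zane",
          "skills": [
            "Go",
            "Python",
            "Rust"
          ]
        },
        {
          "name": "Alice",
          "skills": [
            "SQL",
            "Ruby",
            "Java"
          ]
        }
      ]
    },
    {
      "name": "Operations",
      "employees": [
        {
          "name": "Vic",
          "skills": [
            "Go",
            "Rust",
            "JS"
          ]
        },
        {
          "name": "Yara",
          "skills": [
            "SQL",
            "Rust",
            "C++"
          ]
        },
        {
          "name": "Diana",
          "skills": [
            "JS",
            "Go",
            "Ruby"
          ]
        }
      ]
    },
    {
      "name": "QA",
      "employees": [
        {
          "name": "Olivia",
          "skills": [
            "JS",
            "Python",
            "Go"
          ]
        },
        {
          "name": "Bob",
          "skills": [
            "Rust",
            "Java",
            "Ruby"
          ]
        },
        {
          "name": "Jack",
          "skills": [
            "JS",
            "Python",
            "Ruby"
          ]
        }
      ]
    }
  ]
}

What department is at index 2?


Path: departments[2].name
Value: Operations

ANSWER: Operations


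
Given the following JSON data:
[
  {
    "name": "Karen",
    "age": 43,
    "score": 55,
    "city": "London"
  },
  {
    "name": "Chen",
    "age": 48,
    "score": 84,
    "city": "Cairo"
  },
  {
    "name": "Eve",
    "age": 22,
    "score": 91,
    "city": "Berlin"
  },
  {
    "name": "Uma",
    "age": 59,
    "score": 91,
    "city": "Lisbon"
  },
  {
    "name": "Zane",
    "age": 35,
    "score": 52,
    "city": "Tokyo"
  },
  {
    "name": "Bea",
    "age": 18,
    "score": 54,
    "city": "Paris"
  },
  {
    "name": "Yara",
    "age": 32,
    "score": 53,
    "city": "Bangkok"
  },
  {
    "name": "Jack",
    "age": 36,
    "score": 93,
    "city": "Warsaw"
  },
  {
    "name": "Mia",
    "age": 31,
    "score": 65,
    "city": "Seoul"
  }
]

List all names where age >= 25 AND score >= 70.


Checking both conditions:
  Karen (age=43, score=55) -> no
  Chen (age=48, score=84) -> YES
  Eve (age=22, score=91) -> no
  Uma (age=59, score=91) -> YES
  Zane (age=35, score=52) -> no
  Bea (age=18, score=54) -> no
  Yara (age=32, score=53) -> no
  Jack (age=36, score=93) -> YES
  Mia (age=31, score=65) -> no


ANSWER: Chen, Uma, Jack


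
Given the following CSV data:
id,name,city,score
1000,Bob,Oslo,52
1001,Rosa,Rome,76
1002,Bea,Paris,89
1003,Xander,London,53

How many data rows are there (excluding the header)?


Counting rows (excluding header):
Header: id,name,city,score
Data rows: 4

ANSWER: 4
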